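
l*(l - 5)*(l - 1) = l^3 - 6*l^2 + 5*l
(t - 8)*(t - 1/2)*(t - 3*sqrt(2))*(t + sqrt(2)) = t^4 - 17*t^3/2 - 2*sqrt(2)*t^3 - 2*t^2 + 17*sqrt(2)*t^2 - 8*sqrt(2)*t + 51*t - 24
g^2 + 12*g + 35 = (g + 5)*(g + 7)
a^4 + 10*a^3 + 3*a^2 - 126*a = a*(a - 3)*(a + 6)*(a + 7)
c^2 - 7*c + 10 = (c - 5)*(c - 2)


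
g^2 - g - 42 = (g - 7)*(g + 6)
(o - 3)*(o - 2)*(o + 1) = o^3 - 4*o^2 + o + 6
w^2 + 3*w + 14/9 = (w + 2/3)*(w + 7/3)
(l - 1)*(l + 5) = l^2 + 4*l - 5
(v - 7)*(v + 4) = v^2 - 3*v - 28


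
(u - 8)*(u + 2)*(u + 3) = u^3 - 3*u^2 - 34*u - 48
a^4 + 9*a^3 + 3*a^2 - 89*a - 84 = (a - 3)*(a + 1)*(a + 4)*(a + 7)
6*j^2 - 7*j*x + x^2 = (-6*j + x)*(-j + x)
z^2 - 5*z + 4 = (z - 4)*(z - 1)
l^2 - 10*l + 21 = (l - 7)*(l - 3)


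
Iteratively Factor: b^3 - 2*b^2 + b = (b - 1)*(b^2 - b) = b*(b - 1)*(b - 1)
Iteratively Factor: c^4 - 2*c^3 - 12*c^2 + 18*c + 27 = (c + 3)*(c^3 - 5*c^2 + 3*c + 9) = (c - 3)*(c + 3)*(c^2 - 2*c - 3) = (c - 3)^2*(c + 3)*(c + 1)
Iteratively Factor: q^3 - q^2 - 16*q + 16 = (q - 4)*(q^2 + 3*q - 4) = (q - 4)*(q + 4)*(q - 1)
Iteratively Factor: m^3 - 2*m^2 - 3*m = (m)*(m^2 - 2*m - 3) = m*(m - 3)*(m + 1)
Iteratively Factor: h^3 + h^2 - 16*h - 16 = (h + 1)*(h^2 - 16) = (h - 4)*(h + 1)*(h + 4)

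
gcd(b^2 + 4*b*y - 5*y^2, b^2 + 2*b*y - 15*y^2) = b + 5*y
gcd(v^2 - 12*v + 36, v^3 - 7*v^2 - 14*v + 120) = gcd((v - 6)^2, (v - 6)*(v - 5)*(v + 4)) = v - 6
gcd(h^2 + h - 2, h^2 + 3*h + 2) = h + 2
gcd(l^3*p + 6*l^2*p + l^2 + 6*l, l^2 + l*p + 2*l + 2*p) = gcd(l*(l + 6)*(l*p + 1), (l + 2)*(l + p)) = 1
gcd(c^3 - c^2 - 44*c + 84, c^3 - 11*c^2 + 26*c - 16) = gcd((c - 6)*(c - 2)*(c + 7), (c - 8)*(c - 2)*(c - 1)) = c - 2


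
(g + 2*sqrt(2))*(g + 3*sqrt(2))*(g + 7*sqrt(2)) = g^3 + 12*sqrt(2)*g^2 + 82*g + 84*sqrt(2)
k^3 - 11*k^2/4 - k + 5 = (k - 2)^2*(k + 5/4)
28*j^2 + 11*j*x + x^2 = (4*j + x)*(7*j + x)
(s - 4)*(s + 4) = s^2 - 16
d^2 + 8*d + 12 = (d + 2)*(d + 6)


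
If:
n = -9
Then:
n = -9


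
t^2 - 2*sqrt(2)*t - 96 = (t - 8*sqrt(2))*(t + 6*sqrt(2))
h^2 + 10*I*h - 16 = (h + 2*I)*(h + 8*I)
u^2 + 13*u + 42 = (u + 6)*(u + 7)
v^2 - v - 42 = (v - 7)*(v + 6)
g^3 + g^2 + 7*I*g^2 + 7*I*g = g*(g + 1)*(g + 7*I)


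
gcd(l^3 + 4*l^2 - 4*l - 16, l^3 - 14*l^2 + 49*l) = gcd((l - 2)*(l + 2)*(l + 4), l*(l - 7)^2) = 1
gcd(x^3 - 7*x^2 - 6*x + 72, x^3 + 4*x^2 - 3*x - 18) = x + 3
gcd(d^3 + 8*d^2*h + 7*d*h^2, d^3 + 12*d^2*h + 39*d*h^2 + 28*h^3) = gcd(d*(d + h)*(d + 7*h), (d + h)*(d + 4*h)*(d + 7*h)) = d^2 + 8*d*h + 7*h^2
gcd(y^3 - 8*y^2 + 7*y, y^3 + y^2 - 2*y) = y^2 - y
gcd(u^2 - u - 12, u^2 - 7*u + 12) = u - 4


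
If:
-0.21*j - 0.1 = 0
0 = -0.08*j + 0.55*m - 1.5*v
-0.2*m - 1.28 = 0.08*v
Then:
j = -0.48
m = -5.59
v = -2.02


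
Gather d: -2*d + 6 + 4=10 - 2*d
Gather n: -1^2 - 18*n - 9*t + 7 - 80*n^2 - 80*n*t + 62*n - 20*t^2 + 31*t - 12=-80*n^2 + n*(44 - 80*t) - 20*t^2 + 22*t - 6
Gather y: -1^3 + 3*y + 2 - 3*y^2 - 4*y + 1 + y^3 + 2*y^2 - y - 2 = y^3 - y^2 - 2*y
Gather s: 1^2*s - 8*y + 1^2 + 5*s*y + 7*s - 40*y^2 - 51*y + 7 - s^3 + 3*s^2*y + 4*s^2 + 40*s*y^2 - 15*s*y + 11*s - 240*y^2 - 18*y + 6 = -s^3 + s^2*(3*y + 4) + s*(40*y^2 - 10*y + 19) - 280*y^2 - 77*y + 14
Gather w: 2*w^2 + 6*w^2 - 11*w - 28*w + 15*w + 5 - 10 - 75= 8*w^2 - 24*w - 80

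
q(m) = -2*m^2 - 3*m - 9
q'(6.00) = -27.00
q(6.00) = -99.00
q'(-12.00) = 45.00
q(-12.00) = -261.00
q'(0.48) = -4.92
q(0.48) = -10.90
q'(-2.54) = 7.16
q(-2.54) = -14.28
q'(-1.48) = 2.92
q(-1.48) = -8.94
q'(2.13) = -11.52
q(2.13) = -24.46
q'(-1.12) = 1.48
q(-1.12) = -8.15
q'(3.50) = -17.00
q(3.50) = -44.00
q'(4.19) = -19.76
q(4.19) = -56.68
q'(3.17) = -15.68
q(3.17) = -38.61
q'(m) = -4*m - 3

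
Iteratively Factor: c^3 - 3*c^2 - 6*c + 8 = (c + 2)*(c^2 - 5*c + 4) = (c - 4)*(c + 2)*(c - 1)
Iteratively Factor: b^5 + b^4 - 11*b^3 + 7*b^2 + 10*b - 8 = (b - 2)*(b^4 + 3*b^3 - 5*b^2 - 3*b + 4) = (b - 2)*(b - 1)*(b^3 + 4*b^2 - b - 4) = (b - 2)*(b - 1)*(b + 1)*(b^2 + 3*b - 4) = (b - 2)*(b - 1)*(b + 1)*(b + 4)*(b - 1)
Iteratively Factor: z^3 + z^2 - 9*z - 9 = (z - 3)*(z^2 + 4*z + 3) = (z - 3)*(z + 3)*(z + 1)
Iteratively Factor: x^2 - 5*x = (x - 5)*(x)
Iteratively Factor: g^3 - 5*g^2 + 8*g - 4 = (g - 1)*(g^2 - 4*g + 4) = (g - 2)*(g - 1)*(g - 2)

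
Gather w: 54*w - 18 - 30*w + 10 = 24*w - 8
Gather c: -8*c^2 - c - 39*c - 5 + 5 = -8*c^2 - 40*c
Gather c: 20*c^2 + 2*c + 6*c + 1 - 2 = 20*c^2 + 8*c - 1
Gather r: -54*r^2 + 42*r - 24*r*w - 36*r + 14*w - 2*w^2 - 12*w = -54*r^2 + r*(6 - 24*w) - 2*w^2 + 2*w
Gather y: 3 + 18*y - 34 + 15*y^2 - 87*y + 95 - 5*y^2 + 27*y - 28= 10*y^2 - 42*y + 36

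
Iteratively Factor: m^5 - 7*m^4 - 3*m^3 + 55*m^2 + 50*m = (m + 2)*(m^4 - 9*m^3 + 15*m^2 + 25*m) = m*(m + 2)*(m^3 - 9*m^2 + 15*m + 25) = m*(m - 5)*(m + 2)*(m^2 - 4*m - 5) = m*(m - 5)*(m + 1)*(m + 2)*(m - 5)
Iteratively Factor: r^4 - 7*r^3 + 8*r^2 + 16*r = (r + 1)*(r^3 - 8*r^2 + 16*r) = (r - 4)*(r + 1)*(r^2 - 4*r) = (r - 4)^2*(r + 1)*(r)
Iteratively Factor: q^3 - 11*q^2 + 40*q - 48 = (q - 4)*(q^2 - 7*q + 12) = (q - 4)^2*(q - 3)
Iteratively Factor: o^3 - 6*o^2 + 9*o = (o)*(o^2 - 6*o + 9) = o*(o - 3)*(o - 3)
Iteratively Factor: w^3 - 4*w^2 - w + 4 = (w - 4)*(w^2 - 1) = (w - 4)*(w - 1)*(w + 1)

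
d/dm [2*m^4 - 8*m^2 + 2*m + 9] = 8*m^3 - 16*m + 2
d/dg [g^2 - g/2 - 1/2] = 2*g - 1/2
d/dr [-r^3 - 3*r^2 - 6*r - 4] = -3*r^2 - 6*r - 6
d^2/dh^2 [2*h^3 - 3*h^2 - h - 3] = 12*h - 6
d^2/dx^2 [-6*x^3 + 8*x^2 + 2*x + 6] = 16 - 36*x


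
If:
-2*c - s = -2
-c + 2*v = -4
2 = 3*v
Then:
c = 16/3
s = -26/3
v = 2/3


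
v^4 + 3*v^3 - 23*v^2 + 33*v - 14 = (v - 2)*(v - 1)^2*(v + 7)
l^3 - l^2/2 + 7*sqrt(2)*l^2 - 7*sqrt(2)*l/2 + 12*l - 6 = (l - 1/2)*(l + sqrt(2))*(l + 6*sqrt(2))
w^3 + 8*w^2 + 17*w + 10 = (w + 1)*(w + 2)*(w + 5)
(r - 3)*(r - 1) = r^2 - 4*r + 3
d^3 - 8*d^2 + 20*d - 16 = (d - 4)*(d - 2)^2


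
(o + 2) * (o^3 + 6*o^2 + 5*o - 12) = o^4 + 8*o^3 + 17*o^2 - 2*o - 24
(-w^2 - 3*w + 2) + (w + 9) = -w^2 - 2*w + 11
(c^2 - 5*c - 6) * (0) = 0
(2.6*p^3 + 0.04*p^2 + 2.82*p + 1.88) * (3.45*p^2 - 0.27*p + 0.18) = 8.97*p^5 - 0.564*p^4 + 10.1862*p^3 + 5.7318*p^2 - 1.11022302462516e-16*p + 0.3384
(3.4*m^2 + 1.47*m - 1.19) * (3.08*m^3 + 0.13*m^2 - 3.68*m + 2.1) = 10.472*m^5 + 4.9696*m^4 - 15.9861*m^3 + 1.5757*m^2 + 7.4662*m - 2.499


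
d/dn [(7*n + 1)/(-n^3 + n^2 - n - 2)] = (-7*n^3 + 7*n^2 - 7*n + (7*n + 1)*(3*n^2 - 2*n + 1) - 14)/(n^3 - n^2 + n + 2)^2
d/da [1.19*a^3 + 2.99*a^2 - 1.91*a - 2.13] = 3.57*a^2 + 5.98*a - 1.91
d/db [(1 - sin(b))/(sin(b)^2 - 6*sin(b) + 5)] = cos(b)/(sin(b) - 5)^2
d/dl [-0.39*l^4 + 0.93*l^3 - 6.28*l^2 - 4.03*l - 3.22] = -1.56*l^3 + 2.79*l^2 - 12.56*l - 4.03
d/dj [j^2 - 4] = 2*j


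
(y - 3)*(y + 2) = y^2 - y - 6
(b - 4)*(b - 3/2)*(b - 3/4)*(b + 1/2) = b^4 - 23*b^3/4 + 7*b^2 + 9*b/16 - 9/4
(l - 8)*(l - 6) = l^2 - 14*l + 48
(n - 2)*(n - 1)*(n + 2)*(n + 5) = n^4 + 4*n^3 - 9*n^2 - 16*n + 20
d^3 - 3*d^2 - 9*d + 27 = (d - 3)^2*(d + 3)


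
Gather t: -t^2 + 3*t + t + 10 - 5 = -t^2 + 4*t + 5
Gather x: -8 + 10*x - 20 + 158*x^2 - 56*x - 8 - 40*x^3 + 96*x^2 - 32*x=-40*x^3 + 254*x^2 - 78*x - 36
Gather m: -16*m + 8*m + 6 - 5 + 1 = 2 - 8*m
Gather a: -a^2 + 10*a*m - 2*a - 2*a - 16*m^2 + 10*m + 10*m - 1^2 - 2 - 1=-a^2 + a*(10*m - 4) - 16*m^2 + 20*m - 4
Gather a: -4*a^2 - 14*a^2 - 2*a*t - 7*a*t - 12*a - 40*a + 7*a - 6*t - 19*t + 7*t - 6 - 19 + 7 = -18*a^2 + a*(-9*t - 45) - 18*t - 18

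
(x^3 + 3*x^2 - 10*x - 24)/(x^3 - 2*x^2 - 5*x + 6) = (x + 4)/(x - 1)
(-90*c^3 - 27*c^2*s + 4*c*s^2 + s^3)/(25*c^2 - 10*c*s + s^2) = (18*c^2 + 9*c*s + s^2)/(-5*c + s)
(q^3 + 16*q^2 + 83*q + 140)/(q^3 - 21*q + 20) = (q^2 + 11*q + 28)/(q^2 - 5*q + 4)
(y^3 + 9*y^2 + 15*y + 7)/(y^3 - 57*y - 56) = (y + 1)/(y - 8)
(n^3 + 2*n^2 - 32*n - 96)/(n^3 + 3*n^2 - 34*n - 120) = (n + 4)/(n + 5)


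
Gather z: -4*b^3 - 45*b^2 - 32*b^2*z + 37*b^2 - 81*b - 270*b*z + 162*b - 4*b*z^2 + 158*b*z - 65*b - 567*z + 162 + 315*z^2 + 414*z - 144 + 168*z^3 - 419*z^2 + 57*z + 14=-4*b^3 - 8*b^2 + 16*b + 168*z^3 + z^2*(-4*b - 104) + z*(-32*b^2 - 112*b - 96) + 32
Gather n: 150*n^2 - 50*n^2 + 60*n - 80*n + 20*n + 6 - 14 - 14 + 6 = 100*n^2 - 16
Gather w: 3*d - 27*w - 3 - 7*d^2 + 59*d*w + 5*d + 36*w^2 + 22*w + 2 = -7*d^2 + 8*d + 36*w^2 + w*(59*d - 5) - 1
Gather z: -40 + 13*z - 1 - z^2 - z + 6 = -z^2 + 12*z - 35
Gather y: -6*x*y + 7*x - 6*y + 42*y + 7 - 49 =7*x + y*(36 - 6*x) - 42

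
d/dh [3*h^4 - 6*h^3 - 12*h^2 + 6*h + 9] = 12*h^3 - 18*h^2 - 24*h + 6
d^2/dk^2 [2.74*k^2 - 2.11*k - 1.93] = 5.48000000000000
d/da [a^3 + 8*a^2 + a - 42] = 3*a^2 + 16*a + 1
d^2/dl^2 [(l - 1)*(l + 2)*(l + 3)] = 6*l + 8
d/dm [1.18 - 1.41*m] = -1.41000000000000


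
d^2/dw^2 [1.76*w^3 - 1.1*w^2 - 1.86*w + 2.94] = 10.56*w - 2.2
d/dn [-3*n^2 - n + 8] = -6*n - 1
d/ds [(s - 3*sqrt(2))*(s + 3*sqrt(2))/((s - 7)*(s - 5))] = 2*(-6*s^2 + 53*s - 108)/(s^4 - 24*s^3 + 214*s^2 - 840*s + 1225)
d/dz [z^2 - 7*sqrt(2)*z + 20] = 2*z - 7*sqrt(2)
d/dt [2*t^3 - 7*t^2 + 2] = 2*t*(3*t - 7)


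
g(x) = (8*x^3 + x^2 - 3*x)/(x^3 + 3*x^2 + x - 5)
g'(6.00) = 0.29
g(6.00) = 5.37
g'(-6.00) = 1.50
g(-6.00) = 14.07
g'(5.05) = 0.35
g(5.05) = 5.07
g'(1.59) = -0.65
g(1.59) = 3.65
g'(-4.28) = 3.77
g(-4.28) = 18.21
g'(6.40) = 0.27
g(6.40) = 5.48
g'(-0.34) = 0.20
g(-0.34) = -0.16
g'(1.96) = 0.30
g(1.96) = 3.63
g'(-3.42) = 5.79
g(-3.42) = 22.36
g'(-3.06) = 5.41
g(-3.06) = 24.44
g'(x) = (-3*x^2 - 6*x - 1)*(8*x^3 + x^2 - 3*x)/(x^3 + 3*x^2 + x - 5)^2 + (24*x^2 + 2*x - 3)/(x^3 + 3*x^2 + x - 5) = (23*x^4 + 22*x^3 - 110*x^2 - 10*x + 15)/(x^6 + 6*x^5 + 11*x^4 - 4*x^3 - 29*x^2 - 10*x + 25)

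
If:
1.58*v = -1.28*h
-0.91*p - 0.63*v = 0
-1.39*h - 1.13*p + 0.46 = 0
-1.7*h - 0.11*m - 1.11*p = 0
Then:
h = 0.23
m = -4.80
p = 0.13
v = -0.18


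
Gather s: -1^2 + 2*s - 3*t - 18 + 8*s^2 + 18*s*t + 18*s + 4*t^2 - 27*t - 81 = 8*s^2 + s*(18*t + 20) + 4*t^2 - 30*t - 100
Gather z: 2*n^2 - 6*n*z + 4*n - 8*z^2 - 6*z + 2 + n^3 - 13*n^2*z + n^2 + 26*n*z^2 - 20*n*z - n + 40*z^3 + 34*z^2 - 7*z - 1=n^3 + 3*n^2 + 3*n + 40*z^3 + z^2*(26*n + 26) + z*(-13*n^2 - 26*n - 13) + 1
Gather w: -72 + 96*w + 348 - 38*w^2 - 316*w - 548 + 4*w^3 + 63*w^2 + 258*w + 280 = 4*w^3 + 25*w^2 + 38*w + 8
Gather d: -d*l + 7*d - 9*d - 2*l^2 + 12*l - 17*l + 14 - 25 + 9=d*(-l - 2) - 2*l^2 - 5*l - 2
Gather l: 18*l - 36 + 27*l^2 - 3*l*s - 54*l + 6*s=27*l^2 + l*(-3*s - 36) + 6*s - 36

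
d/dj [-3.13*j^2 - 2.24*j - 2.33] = -6.26*j - 2.24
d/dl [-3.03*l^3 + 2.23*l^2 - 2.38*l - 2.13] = -9.09*l^2 + 4.46*l - 2.38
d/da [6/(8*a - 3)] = -48/(8*a - 3)^2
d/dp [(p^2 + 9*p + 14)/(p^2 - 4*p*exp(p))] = (p*(p - 4*exp(p))*(2*p + 9) + 2*(p^2 + 9*p + 14)*(2*p*exp(p) - p + 2*exp(p)))/(p^2*(p - 4*exp(p))^2)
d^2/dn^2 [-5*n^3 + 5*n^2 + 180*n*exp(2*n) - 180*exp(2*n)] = 720*n*exp(2*n) - 30*n + 10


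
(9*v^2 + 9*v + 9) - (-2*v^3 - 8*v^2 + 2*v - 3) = 2*v^3 + 17*v^2 + 7*v + 12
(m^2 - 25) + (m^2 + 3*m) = 2*m^2 + 3*m - 25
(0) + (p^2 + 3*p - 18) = p^2 + 3*p - 18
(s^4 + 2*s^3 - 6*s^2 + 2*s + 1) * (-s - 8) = -s^5 - 10*s^4 - 10*s^3 + 46*s^2 - 17*s - 8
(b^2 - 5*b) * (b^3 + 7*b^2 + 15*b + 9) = b^5 + 2*b^4 - 20*b^3 - 66*b^2 - 45*b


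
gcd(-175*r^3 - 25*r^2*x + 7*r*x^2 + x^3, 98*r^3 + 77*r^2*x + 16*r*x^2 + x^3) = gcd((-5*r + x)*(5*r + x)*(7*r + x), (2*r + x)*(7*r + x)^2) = 7*r + x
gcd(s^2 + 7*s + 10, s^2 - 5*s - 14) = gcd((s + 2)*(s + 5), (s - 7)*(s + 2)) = s + 2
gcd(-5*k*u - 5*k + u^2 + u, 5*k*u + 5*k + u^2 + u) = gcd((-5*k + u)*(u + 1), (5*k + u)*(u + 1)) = u + 1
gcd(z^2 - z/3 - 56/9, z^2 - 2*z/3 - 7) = z + 7/3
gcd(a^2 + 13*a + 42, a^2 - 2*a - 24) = 1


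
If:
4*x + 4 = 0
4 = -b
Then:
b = -4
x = -1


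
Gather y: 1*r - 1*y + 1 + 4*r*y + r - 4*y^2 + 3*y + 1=2*r - 4*y^2 + y*(4*r + 2) + 2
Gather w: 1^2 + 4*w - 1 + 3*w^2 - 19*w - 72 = 3*w^2 - 15*w - 72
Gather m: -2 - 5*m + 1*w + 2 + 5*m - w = 0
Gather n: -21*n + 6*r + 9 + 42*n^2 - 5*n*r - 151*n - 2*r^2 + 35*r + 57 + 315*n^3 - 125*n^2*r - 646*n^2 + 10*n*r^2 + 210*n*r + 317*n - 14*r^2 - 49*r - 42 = 315*n^3 + n^2*(-125*r - 604) + n*(10*r^2 + 205*r + 145) - 16*r^2 - 8*r + 24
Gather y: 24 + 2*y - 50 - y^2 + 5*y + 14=-y^2 + 7*y - 12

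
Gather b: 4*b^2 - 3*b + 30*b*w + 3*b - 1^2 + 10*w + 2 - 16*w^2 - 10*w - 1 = 4*b^2 + 30*b*w - 16*w^2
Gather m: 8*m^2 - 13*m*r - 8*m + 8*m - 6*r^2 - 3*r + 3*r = 8*m^2 - 13*m*r - 6*r^2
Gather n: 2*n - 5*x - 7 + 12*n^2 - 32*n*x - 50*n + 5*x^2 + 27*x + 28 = 12*n^2 + n*(-32*x - 48) + 5*x^2 + 22*x + 21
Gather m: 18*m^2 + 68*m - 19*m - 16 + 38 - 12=18*m^2 + 49*m + 10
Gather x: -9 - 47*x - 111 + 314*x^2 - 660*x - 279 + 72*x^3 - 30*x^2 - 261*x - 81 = 72*x^3 + 284*x^2 - 968*x - 480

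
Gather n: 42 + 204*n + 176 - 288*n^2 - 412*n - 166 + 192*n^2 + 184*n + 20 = -96*n^2 - 24*n + 72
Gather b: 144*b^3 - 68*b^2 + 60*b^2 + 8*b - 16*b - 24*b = 144*b^3 - 8*b^2 - 32*b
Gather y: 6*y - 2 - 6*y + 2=0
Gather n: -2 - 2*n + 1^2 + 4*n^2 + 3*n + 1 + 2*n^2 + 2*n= 6*n^2 + 3*n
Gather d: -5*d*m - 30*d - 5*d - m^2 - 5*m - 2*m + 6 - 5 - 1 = d*(-5*m - 35) - m^2 - 7*m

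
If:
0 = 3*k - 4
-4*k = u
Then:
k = 4/3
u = -16/3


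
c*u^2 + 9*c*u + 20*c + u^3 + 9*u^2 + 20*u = (c + u)*(u + 4)*(u + 5)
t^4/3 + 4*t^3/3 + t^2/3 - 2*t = t*(t/3 + 1)*(t - 1)*(t + 2)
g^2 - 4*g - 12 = (g - 6)*(g + 2)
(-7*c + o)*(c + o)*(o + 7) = -7*c^2*o - 49*c^2 - 6*c*o^2 - 42*c*o + o^3 + 7*o^2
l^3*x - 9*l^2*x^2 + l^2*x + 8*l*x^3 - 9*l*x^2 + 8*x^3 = (l - 8*x)*(l - x)*(l*x + x)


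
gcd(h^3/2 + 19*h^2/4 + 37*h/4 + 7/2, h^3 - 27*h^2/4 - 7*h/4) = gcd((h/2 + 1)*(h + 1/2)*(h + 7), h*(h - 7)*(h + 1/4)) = 1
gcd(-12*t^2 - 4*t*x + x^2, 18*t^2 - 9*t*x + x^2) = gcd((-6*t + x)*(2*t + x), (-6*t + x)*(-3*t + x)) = -6*t + x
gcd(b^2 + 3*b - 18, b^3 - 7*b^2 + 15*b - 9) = b - 3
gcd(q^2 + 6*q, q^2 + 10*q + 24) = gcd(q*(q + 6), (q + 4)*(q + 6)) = q + 6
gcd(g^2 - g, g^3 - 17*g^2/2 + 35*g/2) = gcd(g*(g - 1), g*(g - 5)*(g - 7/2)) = g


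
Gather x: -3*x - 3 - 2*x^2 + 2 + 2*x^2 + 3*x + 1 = 0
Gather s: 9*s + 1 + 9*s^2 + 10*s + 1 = 9*s^2 + 19*s + 2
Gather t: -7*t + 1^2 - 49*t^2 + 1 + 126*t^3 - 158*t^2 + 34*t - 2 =126*t^3 - 207*t^2 + 27*t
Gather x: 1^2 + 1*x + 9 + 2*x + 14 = 3*x + 24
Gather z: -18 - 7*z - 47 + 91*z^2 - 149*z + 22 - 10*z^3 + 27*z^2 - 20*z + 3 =-10*z^3 + 118*z^2 - 176*z - 40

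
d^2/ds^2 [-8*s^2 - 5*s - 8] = -16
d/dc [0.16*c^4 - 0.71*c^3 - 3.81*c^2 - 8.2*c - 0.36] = 0.64*c^3 - 2.13*c^2 - 7.62*c - 8.2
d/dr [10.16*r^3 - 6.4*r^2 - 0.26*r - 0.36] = 30.48*r^2 - 12.8*r - 0.26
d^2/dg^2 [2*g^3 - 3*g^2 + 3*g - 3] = 12*g - 6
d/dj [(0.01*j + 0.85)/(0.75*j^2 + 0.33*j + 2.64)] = (0.0075*j^2 + 0.0033*j - (0.01*j + 0.85)*(1.5*j + 0.33) + 0.0264)/(0.75*j^2 + 0.33*j + 2.64)^2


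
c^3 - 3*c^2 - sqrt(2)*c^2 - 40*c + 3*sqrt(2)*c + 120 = (c - 3)*(c - 5*sqrt(2))*(c + 4*sqrt(2))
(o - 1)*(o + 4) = o^2 + 3*o - 4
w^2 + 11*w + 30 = (w + 5)*(w + 6)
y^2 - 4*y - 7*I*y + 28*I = (y - 4)*(y - 7*I)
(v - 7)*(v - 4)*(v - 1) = v^3 - 12*v^2 + 39*v - 28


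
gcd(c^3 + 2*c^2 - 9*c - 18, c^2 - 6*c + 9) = c - 3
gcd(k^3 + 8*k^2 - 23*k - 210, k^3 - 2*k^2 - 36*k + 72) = k + 6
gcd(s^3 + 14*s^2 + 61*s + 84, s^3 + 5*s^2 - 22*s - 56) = s + 7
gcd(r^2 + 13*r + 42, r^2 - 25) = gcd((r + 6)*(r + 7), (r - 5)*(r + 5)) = 1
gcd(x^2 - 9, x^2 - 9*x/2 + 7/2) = 1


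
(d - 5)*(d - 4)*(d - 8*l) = d^3 - 8*d^2*l - 9*d^2 + 72*d*l + 20*d - 160*l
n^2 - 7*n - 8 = (n - 8)*(n + 1)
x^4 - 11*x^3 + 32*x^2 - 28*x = x*(x - 7)*(x - 2)^2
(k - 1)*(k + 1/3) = k^2 - 2*k/3 - 1/3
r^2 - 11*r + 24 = (r - 8)*(r - 3)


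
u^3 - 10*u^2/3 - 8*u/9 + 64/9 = (u - 8/3)*(u - 2)*(u + 4/3)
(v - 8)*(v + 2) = v^2 - 6*v - 16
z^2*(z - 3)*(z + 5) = z^4 + 2*z^3 - 15*z^2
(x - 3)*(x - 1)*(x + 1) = x^3 - 3*x^2 - x + 3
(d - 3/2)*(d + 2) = d^2 + d/2 - 3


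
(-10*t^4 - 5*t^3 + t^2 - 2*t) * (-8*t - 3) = 80*t^5 + 70*t^4 + 7*t^3 + 13*t^2 + 6*t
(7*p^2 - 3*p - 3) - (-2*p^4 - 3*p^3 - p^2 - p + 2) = 2*p^4 + 3*p^3 + 8*p^2 - 2*p - 5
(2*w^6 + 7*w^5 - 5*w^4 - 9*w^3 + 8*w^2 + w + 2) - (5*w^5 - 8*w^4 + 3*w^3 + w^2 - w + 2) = 2*w^6 + 2*w^5 + 3*w^4 - 12*w^3 + 7*w^2 + 2*w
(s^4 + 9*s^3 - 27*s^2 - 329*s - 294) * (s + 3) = s^5 + 12*s^4 - 410*s^2 - 1281*s - 882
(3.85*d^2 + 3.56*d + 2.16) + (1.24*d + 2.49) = 3.85*d^2 + 4.8*d + 4.65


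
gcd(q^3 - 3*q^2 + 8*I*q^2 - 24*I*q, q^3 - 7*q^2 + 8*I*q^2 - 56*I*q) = q^2 + 8*I*q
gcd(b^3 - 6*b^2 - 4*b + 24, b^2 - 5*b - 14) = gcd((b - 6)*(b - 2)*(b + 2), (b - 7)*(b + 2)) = b + 2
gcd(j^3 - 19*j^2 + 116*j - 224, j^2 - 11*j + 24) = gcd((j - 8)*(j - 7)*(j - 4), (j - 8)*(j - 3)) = j - 8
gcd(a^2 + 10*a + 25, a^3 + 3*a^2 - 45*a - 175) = a^2 + 10*a + 25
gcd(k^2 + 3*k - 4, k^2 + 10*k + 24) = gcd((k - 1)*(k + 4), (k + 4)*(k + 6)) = k + 4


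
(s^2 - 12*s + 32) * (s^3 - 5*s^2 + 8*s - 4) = s^5 - 17*s^4 + 100*s^3 - 260*s^2 + 304*s - 128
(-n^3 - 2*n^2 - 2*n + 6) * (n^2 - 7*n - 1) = -n^5 + 5*n^4 + 13*n^3 + 22*n^2 - 40*n - 6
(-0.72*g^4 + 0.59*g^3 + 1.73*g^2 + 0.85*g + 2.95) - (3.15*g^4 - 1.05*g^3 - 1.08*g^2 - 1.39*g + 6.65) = -3.87*g^4 + 1.64*g^3 + 2.81*g^2 + 2.24*g - 3.7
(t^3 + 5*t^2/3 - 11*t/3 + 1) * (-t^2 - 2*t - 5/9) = -t^5 - 11*t^4/3 - 2*t^3/9 + 146*t^2/27 + t/27 - 5/9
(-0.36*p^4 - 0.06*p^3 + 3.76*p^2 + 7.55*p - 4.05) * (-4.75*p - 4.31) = 1.71*p^5 + 1.8366*p^4 - 17.6014*p^3 - 52.0681*p^2 - 13.303*p + 17.4555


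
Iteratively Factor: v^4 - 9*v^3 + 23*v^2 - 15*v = (v - 3)*(v^3 - 6*v^2 + 5*v) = (v - 5)*(v - 3)*(v^2 - v) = (v - 5)*(v - 3)*(v - 1)*(v)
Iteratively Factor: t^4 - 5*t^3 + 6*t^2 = (t)*(t^3 - 5*t^2 + 6*t) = t*(t - 3)*(t^2 - 2*t) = t^2*(t - 3)*(t - 2)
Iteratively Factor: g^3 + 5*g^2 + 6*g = (g + 2)*(g^2 + 3*g) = (g + 2)*(g + 3)*(g)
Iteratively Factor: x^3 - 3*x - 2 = (x - 2)*(x^2 + 2*x + 1) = (x - 2)*(x + 1)*(x + 1)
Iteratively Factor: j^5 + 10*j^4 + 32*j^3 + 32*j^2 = (j)*(j^4 + 10*j^3 + 32*j^2 + 32*j) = j*(j + 4)*(j^3 + 6*j^2 + 8*j) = j*(j + 4)^2*(j^2 + 2*j) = j^2*(j + 4)^2*(j + 2)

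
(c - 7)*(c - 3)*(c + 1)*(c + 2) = c^4 - 7*c^3 - 7*c^2 + 43*c + 42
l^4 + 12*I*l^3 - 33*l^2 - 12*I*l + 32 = (l + 4*I)*(l + 8*I)*(-I*l - I)*(I*l - I)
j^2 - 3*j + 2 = (j - 2)*(j - 1)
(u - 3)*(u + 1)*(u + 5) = u^3 + 3*u^2 - 13*u - 15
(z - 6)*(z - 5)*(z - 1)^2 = z^4 - 13*z^3 + 53*z^2 - 71*z + 30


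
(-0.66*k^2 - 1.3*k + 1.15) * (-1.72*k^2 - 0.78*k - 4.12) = 1.1352*k^4 + 2.7508*k^3 + 1.7552*k^2 + 4.459*k - 4.738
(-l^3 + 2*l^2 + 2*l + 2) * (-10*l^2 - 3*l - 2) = 10*l^5 - 17*l^4 - 24*l^3 - 30*l^2 - 10*l - 4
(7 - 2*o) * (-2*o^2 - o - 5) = 4*o^3 - 12*o^2 + 3*o - 35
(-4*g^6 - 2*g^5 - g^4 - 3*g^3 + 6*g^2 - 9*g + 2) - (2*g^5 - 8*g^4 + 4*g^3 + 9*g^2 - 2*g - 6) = -4*g^6 - 4*g^5 + 7*g^4 - 7*g^3 - 3*g^2 - 7*g + 8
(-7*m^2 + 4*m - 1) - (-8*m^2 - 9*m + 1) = m^2 + 13*m - 2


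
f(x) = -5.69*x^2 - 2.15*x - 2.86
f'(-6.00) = 66.13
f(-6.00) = -194.80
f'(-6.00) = 66.13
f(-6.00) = -194.80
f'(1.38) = -17.85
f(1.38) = -16.66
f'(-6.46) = 71.36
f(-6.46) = -226.42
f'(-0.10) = -1.01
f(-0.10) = -2.70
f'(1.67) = -21.15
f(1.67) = -22.32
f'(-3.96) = 42.91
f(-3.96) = -83.57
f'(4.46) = -52.90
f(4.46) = -125.63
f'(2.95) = -35.72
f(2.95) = -58.72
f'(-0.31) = 1.38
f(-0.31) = -2.74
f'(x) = -11.38*x - 2.15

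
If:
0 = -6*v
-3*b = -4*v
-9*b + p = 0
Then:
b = 0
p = 0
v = 0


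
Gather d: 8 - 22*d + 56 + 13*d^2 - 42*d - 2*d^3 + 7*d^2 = -2*d^3 + 20*d^2 - 64*d + 64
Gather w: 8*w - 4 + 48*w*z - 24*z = w*(48*z + 8) - 24*z - 4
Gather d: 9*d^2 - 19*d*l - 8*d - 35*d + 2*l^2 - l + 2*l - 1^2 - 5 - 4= 9*d^2 + d*(-19*l - 43) + 2*l^2 + l - 10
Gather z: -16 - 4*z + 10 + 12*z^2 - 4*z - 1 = 12*z^2 - 8*z - 7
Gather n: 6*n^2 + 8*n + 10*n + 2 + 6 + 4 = 6*n^2 + 18*n + 12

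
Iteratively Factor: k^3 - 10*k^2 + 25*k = (k - 5)*(k^2 - 5*k) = k*(k - 5)*(k - 5)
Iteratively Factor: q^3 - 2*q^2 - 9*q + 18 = (q - 2)*(q^2 - 9) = (q - 2)*(q + 3)*(q - 3)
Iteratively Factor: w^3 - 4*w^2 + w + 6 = (w + 1)*(w^2 - 5*w + 6) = (w - 2)*(w + 1)*(w - 3)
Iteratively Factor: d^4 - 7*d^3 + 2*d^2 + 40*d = (d)*(d^3 - 7*d^2 + 2*d + 40) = d*(d - 5)*(d^2 - 2*d - 8) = d*(d - 5)*(d - 4)*(d + 2)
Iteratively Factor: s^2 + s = (s + 1)*(s)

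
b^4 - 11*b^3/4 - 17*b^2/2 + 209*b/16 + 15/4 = (b - 4)*(b - 3/2)*(b + 1/4)*(b + 5/2)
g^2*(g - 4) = g^3 - 4*g^2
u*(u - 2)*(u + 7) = u^3 + 5*u^2 - 14*u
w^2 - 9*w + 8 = (w - 8)*(w - 1)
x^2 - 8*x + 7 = (x - 7)*(x - 1)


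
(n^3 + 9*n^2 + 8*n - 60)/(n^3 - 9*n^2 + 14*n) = (n^2 + 11*n + 30)/(n*(n - 7))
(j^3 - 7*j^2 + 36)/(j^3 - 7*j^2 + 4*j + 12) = (j^2 - j - 6)/(j^2 - j - 2)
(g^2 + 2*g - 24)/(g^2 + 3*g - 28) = (g + 6)/(g + 7)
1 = 1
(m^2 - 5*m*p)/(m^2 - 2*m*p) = (m - 5*p)/(m - 2*p)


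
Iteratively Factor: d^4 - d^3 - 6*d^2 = (d)*(d^3 - d^2 - 6*d) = d^2*(d^2 - d - 6) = d^2*(d - 3)*(d + 2)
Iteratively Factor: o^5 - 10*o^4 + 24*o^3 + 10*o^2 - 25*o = (o - 5)*(o^4 - 5*o^3 - o^2 + 5*o) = o*(o - 5)*(o^3 - 5*o^2 - o + 5) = o*(o - 5)*(o - 1)*(o^2 - 4*o - 5) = o*(o - 5)^2*(o - 1)*(o + 1)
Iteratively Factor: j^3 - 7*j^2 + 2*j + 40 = (j - 4)*(j^2 - 3*j - 10) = (j - 4)*(j + 2)*(j - 5)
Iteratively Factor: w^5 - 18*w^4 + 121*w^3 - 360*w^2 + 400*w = (w - 5)*(w^4 - 13*w^3 + 56*w^2 - 80*w) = (w - 5)*(w - 4)*(w^3 - 9*w^2 + 20*w) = (w - 5)*(w - 4)^2*(w^2 - 5*w) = w*(w - 5)*(w - 4)^2*(w - 5)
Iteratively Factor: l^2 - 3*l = (l)*(l - 3)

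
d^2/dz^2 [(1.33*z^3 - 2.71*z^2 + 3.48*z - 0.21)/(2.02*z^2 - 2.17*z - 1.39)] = (24.6359780000001*z^3 - 26.726058*z^2 + 79.568106*z - 34.622444)/(8.242408*z^6 - 26.563404*z^5 + 11.520666*z^4 + 26.339243*z^3 - 7.927587*z^2 - 12.577971*z - 2.685619)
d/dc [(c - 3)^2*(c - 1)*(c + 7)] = 4*c^3 - 68*c + 96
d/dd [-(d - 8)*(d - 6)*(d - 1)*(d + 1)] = -4*d^3 + 42*d^2 - 94*d - 14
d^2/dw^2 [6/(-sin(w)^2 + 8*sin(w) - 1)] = 12*(2*sin(w)^4 - 12*sin(w)^3 + 27*sin(w)^2 + 28*sin(w) - 63)/(sin(w)^2 - 8*sin(w) + 1)^3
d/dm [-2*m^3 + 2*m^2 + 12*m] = -6*m^2 + 4*m + 12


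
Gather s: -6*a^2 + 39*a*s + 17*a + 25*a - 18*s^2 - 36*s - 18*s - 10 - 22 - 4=-6*a^2 + 42*a - 18*s^2 + s*(39*a - 54) - 36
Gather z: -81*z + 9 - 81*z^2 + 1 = -81*z^2 - 81*z + 10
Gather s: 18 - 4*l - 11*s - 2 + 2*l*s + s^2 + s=-4*l + s^2 + s*(2*l - 10) + 16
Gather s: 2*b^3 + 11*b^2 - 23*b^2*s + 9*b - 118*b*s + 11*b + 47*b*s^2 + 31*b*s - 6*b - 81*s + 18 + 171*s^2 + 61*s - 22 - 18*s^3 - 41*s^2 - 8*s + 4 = 2*b^3 + 11*b^2 + 14*b - 18*s^3 + s^2*(47*b + 130) + s*(-23*b^2 - 87*b - 28)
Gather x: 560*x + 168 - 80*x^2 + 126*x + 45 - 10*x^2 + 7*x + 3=-90*x^2 + 693*x + 216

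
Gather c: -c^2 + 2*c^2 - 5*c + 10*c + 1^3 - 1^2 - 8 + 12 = c^2 + 5*c + 4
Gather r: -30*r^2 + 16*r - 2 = -30*r^2 + 16*r - 2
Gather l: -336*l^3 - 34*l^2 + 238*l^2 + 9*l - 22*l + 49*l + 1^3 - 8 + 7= -336*l^3 + 204*l^2 + 36*l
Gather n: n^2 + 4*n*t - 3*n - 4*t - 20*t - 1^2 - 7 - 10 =n^2 + n*(4*t - 3) - 24*t - 18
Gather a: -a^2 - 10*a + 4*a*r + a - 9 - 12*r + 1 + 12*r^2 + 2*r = -a^2 + a*(4*r - 9) + 12*r^2 - 10*r - 8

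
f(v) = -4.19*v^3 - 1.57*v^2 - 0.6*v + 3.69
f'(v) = -12.57*v^2 - 3.14*v - 0.6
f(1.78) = -25.98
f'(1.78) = -46.02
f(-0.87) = 5.78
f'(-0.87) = -7.38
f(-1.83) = 25.21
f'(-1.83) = -36.95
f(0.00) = 3.69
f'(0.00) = -0.60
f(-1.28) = 10.67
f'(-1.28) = -17.18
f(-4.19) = 286.86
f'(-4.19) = -208.12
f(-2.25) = 44.82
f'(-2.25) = -57.17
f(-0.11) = 3.74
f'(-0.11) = -0.41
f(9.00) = -3183.39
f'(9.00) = -1047.03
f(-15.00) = 13800.69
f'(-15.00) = -2781.75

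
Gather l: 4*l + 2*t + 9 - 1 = 4*l + 2*t + 8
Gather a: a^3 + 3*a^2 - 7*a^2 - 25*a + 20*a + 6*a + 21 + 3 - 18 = a^3 - 4*a^2 + a + 6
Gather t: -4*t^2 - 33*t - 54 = -4*t^2 - 33*t - 54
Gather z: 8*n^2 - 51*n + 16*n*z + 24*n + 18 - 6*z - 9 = 8*n^2 - 27*n + z*(16*n - 6) + 9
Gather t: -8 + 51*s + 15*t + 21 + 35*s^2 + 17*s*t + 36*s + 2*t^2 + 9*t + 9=35*s^2 + 87*s + 2*t^2 + t*(17*s + 24) + 22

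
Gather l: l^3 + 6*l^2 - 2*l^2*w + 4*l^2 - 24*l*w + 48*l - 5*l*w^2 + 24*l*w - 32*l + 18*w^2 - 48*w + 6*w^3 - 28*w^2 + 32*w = l^3 + l^2*(10 - 2*w) + l*(16 - 5*w^2) + 6*w^3 - 10*w^2 - 16*w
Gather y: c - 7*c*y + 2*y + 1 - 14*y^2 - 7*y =c - 14*y^2 + y*(-7*c - 5) + 1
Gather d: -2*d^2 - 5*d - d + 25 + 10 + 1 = -2*d^2 - 6*d + 36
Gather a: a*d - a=a*(d - 1)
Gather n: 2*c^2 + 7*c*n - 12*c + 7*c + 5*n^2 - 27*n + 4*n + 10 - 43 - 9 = 2*c^2 - 5*c + 5*n^2 + n*(7*c - 23) - 42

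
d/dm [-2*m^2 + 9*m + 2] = 9 - 4*m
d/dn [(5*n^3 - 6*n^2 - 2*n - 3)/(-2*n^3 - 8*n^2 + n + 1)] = (-52*n^4 + 2*n^3 - 25*n^2 - 60*n + 1)/(4*n^6 + 32*n^5 + 60*n^4 - 20*n^3 - 15*n^2 + 2*n + 1)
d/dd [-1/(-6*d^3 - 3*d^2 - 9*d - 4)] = 3*(-6*d^2 - 2*d - 3)/(6*d^3 + 3*d^2 + 9*d + 4)^2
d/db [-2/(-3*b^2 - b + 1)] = 2*(-6*b - 1)/(3*b^2 + b - 1)^2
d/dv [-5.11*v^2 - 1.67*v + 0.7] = -10.22*v - 1.67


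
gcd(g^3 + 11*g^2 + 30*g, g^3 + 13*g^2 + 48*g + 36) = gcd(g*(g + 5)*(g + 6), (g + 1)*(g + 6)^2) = g + 6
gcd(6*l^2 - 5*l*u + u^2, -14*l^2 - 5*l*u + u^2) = 1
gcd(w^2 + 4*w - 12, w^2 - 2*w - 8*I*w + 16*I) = w - 2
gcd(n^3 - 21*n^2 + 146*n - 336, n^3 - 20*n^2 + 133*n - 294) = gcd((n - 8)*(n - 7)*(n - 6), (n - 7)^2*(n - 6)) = n^2 - 13*n + 42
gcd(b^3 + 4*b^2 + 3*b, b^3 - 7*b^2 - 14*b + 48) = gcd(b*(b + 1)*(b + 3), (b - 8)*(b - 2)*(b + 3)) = b + 3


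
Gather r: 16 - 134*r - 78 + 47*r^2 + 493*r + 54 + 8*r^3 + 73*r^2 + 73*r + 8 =8*r^3 + 120*r^2 + 432*r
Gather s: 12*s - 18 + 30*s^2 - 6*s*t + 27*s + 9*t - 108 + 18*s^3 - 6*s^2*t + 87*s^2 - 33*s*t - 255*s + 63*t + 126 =18*s^3 + s^2*(117 - 6*t) + s*(-39*t - 216) + 72*t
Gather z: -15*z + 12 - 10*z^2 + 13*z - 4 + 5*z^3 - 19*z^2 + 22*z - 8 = 5*z^3 - 29*z^2 + 20*z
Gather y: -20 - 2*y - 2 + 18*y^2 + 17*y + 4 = 18*y^2 + 15*y - 18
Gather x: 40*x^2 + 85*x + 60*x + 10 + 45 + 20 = 40*x^2 + 145*x + 75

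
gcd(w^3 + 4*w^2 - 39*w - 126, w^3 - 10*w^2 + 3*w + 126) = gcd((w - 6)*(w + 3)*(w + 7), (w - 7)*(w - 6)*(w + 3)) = w^2 - 3*w - 18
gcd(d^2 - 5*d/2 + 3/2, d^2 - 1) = d - 1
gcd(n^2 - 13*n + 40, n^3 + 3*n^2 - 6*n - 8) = 1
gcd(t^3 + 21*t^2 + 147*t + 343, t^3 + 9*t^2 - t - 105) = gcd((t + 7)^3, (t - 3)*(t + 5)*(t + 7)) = t + 7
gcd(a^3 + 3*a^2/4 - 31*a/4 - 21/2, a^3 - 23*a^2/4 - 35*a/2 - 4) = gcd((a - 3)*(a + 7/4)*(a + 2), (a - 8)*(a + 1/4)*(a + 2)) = a + 2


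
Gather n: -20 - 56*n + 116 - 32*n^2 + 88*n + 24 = -32*n^2 + 32*n + 120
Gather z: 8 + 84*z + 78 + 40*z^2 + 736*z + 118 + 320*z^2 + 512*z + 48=360*z^2 + 1332*z + 252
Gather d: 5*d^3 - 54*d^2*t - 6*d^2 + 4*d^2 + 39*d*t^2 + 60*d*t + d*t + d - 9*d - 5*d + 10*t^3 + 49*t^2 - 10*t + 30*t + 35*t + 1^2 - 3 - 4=5*d^3 + d^2*(-54*t - 2) + d*(39*t^2 + 61*t - 13) + 10*t^3 + 49*t^2 + 55*t - 6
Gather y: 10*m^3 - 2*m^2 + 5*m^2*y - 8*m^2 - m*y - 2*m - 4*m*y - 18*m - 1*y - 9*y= 10*m^3 - 10*m^2 - 20*m + y*(5*m^2 - 5*m - 10)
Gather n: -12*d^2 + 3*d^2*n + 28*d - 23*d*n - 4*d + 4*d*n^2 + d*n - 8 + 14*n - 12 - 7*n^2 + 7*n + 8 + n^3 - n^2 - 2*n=-12*d^2 + 24*d + n^3 + n^2*(4*d - 8) + n*(3*d^2 - 22*d + 19) - 12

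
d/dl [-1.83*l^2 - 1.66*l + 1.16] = -3.66*l - 1.66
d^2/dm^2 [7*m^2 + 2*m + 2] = 14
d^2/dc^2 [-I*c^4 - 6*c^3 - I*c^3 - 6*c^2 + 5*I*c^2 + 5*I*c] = -12*I*c^2 - 6*c*(6 + I) - 12 + 10*I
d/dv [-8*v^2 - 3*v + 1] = -16*v - 3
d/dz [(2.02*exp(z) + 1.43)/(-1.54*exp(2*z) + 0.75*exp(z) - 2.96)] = (3.1108*exp(2*z) + 4.4044*exp(z) - 7.0517)*exp(z)/(2.3716*exp(4*z) - 2.31*exp(3*z) + 9.6793*exp(2*z) - 4.44*exp(z) + 8.7616)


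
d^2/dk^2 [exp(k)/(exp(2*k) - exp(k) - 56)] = ((3 - 8*exp(k))*(-exp(2*k) + exp(k) + 56)*exp(k) - 2*(2*exp(k) - 1)^2*exp(2*k) - (-exp(2*k) + exp(k) + 56)^2)*exp(k)/(-exp(2*k) + exp(k) + 56)^3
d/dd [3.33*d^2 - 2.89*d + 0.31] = 6.66*d - 2.89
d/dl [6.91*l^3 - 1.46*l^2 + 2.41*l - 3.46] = 20.73*l^2 - 2.92*l + 2.41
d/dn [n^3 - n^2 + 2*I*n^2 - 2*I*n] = 3*n^2 + n*(-2 + 4*I) - 2*I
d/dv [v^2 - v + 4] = 2*v - 1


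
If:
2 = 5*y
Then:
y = 2/5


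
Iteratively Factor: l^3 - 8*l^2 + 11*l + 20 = (l - 5)*(l^2 - 3*l - 4) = (l - 5)*(l + 1)*(l - 4)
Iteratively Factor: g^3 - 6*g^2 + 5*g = (g - 1)*(g^2 - 5*g) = g*(g - 1)*(g - 5)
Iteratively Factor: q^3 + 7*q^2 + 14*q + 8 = (q + 1)*(q^2 + 6*q + 8) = (q + 1)*(q + 4)*(q + 2)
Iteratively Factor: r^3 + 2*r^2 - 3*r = (r - 1)*(r^2 + 3*r) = r*(r - 1)*(r + 3)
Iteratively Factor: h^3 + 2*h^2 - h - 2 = (h + 2)*(h^2 - 1) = (h - 1)*(h + 2)*(h + 1)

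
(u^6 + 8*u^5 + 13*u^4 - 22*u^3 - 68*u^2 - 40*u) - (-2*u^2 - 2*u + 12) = u^6 + 8*u^5 + 13*u^4 - 22*u^3 - 66*u^2 - 38*u - 12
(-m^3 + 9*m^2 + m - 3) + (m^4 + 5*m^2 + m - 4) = m^4 - m^3 + 14*m^2 + 2*m - 7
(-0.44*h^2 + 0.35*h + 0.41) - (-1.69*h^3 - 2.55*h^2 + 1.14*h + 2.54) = 1.69*h^3 + 2.11*h^2 - 0.79*h - 2.13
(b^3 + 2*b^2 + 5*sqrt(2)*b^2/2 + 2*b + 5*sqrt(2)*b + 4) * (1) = b^3 + 2*b^2 + 5*sqrt(2)*b^2/2 + 2*b + 5*sqrt(2)*b + 4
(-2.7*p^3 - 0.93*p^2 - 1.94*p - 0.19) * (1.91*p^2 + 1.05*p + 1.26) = -5.157*p^5 - 4.6113*p^4 - 8.0839*p^3 - 3.5717*p^2 - 2.6439*p - 0.2394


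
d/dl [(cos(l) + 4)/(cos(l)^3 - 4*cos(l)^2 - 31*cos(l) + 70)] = (-61*cos(l)/2 + 4*cos(2*l) + cos(3*l)/2 - 190)*sin(l)/(cos(l)^3 - 4*cos(l)^2 - 31*cos(l) + 70)^2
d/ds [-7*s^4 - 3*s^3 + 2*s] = -28*s^3 - 9*s^2 + 2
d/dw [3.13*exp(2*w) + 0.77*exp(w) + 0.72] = (6.26*exp(w) + 0.77)*exp(w)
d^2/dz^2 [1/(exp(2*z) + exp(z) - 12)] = (2*(2*exp(z) + 1)^2*exp(z) - (4*exp(z) + 1)*(exp(2*z) + exp(z) - 12))*exp(z)/(exp(2*z) + exp(z) - 12)^3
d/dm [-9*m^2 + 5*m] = 5 - 18*m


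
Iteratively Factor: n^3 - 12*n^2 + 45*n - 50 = (n - 2)*(n^2 - 10*n + 25) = (n - 5)*(n - 2)*(n - 5)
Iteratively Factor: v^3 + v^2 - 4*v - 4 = (v + 1)*(v^2 - 4) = (v + 1)*(v + 2)*(v - 2)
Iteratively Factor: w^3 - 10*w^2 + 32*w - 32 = (w - 4)*(w^2 - 6*w + 8) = (w - 4)^2*(w - 2)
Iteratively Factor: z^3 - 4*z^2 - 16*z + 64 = (z + 4)*(z^2 - 8*z + 16) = (z - 4)*(z + 4)*(z - 4)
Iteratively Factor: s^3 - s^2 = (s - 1)*(s^2) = s*(s - 1)*(s)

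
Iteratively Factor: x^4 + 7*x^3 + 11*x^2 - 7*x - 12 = (x + 3)*(x^3 + 4*x^2 - x - 4) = (x - 1)*(x + 3)*(x^2 + 5*x + 4) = (x - 1)*(x + 1)*(x + 3)*(x + 4)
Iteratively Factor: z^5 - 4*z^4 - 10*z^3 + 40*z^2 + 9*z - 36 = (z + 3)*(z^4 - 7*z^3 + 11*z^2 + 7*z - 12) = (z - 4)*(z + 3)*(z^3 - 3*z^2 - z + 3) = (z - 4)*(z + 1)*(z + 3)*(z^2 - 4*z + 3) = (z - 4)*(z - 3)*(z + 1)*(z + 3)*(z - 1)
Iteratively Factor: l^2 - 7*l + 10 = (l - 2)*(l - 5)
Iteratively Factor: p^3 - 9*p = (p + 3)*(p^2 - 3*p) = p*(p + 3)*(p - 3)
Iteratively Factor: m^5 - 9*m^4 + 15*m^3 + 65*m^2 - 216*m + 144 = (m - 4)*(m^4 - 5*m^3 - 5*m^2 + 45*m - 36) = (m - 4)*(m + 3)*(m^3 - 8*m^2 + 19*m - 12) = (m - 4)*(m - 1)*(m + 3)*(m^2 - 7*m + 12) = (m - 4)*(m - 3)*(m - 1)*(m + 3)*(m - 4)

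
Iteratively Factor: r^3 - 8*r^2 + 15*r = (r)*(r^2 - 8*r + 15) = r*(r - 3)*(r - 5)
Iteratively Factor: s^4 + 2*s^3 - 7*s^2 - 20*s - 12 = (s - 3)*(s^3 + 5*s^2 + 8*s + 4) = (s - 3)*(s + 2)*(s^2 + 3*s + 2) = (s - 3)*(s + 1)*(s + 2)*(s + 2)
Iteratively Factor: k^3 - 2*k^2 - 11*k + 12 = (k - 4)*(k^2 + 2*k - 3) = (k - 4)*(k - 1)*(k + 3)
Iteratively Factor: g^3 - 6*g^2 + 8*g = (g)*(g^2 - 6*g + 8) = g*(g - 2)*(g - 4)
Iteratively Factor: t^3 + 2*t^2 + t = (t + 1)*(t^2 + t) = t*(t + 1)*(t + 1)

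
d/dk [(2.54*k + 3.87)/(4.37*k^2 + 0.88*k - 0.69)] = (11.0998*k^2 + 2.2352*k - (2.54*k + 3.87)*(8.74*k + 0.88) - 1.7526)/(4.37*k^2 + 0.88*k - 0.69)^2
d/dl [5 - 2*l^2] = -4*l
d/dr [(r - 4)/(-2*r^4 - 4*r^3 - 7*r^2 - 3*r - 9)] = (-2*r^4 - 4*r^3 - 7*r^2 - 3*r + (r - 4)*(8*r^3 + 12*r^2 + 14*r + 3) - 9)/(2*r^4 + 4*r^3 + 7*r^2 + 3*r + 9)^2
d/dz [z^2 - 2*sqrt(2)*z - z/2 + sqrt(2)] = 2*z - 2*sqrt(2) - 1/2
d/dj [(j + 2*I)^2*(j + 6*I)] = (j + 2*I)*(3*j + 14*I)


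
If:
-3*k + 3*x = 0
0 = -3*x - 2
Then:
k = -2/3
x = -2/3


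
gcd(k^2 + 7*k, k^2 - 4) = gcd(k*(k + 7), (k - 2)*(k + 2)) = 1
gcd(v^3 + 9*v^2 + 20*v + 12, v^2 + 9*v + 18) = v + 6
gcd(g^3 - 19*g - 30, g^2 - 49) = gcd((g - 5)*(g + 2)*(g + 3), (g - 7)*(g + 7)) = 1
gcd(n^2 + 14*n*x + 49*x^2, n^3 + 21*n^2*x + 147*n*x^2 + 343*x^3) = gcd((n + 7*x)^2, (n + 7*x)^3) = n^2 + 14*n*x + 49*x^2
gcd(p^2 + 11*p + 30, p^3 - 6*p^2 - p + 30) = 1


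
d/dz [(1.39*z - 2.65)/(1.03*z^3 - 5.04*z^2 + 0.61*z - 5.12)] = (-2.8634*z^3 + 15.1941*z^2 - 26.712*z - 5.5003)/(1.0609*z^6 - 10.3824*z^5 + 26.6582*z^4 - 16.696*z^3 + 51.9817*z^2 - 6.2464*z + 26.2144)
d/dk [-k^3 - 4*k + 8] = -3*k^2 - 4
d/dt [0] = 0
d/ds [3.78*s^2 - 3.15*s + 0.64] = 7.56*s - 3.15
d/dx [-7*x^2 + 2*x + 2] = 2 - 14*x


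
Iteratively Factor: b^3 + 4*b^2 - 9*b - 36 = (b - 3)*(b^2 + 7*b + 12) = (b - 3)*(b + 4)*(b + 3)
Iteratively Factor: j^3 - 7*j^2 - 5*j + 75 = (j - 5)*(j^2 - 2*j - 15) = (j - 5)*(j + 3)*(j - 5)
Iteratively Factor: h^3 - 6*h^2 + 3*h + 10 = (h + 1)*(h^2 - 7*h + 10) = (h - 2)*(h + 1)*(h - 5)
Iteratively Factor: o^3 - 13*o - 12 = (o + 3)*(o^2 - 3*o - 4) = (o - 4)*(o + 3)*(o + 1)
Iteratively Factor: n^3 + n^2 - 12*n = (n)*(n^2 + n - 12) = n*(n - 3)*(n + 4)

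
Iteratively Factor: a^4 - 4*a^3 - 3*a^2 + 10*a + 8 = (a - 2)*(a^3 - 2*a^2 - 7*a - 4) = (a - 4)*(a - 2)*(a^2 + 2*a + 1) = (a - 4)*(a - 2)*(a + 1)*(a + 1)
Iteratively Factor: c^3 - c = (c)*(c^2 - 1) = c*(c - 1)*(c + 1)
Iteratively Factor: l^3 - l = (l + 1)*(l^2 - l) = (l - 1)*(l + 1)*(l)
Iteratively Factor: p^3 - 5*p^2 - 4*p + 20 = (p - 2)*(p^2 - 3*p - 10) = (p - 5)*(p - 2)*(p + 2)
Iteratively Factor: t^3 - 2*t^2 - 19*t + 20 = (t - 5)*(t^2 + 3*t - 4) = (t - 5)*(t - 1)*(t + 4)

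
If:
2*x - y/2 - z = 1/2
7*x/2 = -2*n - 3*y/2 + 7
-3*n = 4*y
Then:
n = 28 - 8*z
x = 2*z - 5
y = 6*z - 21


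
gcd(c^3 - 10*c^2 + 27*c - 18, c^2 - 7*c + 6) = c^2 - 7*c + 6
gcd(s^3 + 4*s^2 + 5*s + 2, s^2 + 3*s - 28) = 1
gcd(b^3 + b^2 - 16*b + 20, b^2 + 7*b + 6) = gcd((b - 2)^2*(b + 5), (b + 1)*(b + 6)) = 1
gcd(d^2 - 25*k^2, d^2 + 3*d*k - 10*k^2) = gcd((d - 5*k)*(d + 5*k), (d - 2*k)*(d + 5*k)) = d + 5*k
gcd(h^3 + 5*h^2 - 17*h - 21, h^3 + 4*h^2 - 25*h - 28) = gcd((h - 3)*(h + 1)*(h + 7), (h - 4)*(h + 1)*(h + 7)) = h^2 + 8*h + 7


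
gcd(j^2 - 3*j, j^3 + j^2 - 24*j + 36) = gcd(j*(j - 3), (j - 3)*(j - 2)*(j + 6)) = j - 3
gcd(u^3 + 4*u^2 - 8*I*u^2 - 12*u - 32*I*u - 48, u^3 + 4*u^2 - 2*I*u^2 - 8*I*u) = u^2 + u*(4 - 2*I) - 8*I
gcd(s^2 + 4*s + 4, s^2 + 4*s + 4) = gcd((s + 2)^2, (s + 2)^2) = s^2 + 4*s + 4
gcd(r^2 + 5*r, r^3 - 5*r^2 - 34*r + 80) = r + 5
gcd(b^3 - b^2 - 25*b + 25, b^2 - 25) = b^2 - 25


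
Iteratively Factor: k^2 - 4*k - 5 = (k - 5)*(k + 1)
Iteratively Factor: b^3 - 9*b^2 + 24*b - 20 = (b - 5)*(b^2 - 4*b + 4) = (b - 5)*(b - 2)*(b - 2)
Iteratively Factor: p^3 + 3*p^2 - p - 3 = (p + 3)*(p^2 - 1) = (p - 1)*(p + 3)*(p + 1)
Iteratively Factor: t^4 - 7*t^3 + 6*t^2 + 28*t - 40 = (t - 2)*(t^3 - 5*t^2 - 4*t + 20) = (t - 5)*(t - 2)*(t^2 - 4) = (t - 5)*(t - 2)^2*(t + 2)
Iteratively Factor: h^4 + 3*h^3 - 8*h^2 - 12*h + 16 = (h + 4)*(h^3 - h^2 - 4*h + 4) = (h + 2)*(h + 4)*(h^2 - 3*h + 2) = (h - 1)*(h + 2)*(h + 4)*(h - 2)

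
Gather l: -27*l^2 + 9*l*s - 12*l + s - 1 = -27*l^2 + l*(9*s - 12) + s - 1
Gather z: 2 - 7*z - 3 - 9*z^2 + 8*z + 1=-9*z^2 + z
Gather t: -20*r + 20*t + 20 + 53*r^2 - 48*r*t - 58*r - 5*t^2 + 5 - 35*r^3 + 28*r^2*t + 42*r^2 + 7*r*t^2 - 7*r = -35*r^3 + 95*r^2 - 85*r + t^2*(7*r - 5) + t*(28*r^2 - 48*r + 20) + 25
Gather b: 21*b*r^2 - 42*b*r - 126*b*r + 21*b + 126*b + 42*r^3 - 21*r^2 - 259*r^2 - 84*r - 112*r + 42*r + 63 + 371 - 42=b*(21*r^2 - 168*r + 147) + 42*r^3 - 280*r^2 - 154*r + 392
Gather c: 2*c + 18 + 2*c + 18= 4*c + 36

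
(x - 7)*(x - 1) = x^2 - 8*x + 7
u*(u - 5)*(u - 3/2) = u^3 - 13*u^2/2 + 15*u/2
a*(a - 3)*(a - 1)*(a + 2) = a^4 - 2*a^3 - 5*a^2 + 6*a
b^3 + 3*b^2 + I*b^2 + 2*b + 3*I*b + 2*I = (b + 1)*(b + 2)*(b + I)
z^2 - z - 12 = (z - 4)*(z + 3)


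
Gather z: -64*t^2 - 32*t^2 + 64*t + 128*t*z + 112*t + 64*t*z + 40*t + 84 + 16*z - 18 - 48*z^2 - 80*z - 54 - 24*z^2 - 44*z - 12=-96*t^2 + 216*t - 72*z^2 + z*(192*t - 108)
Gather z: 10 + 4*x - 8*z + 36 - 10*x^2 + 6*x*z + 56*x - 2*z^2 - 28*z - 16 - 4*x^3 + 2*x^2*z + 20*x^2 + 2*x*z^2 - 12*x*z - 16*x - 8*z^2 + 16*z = -4*x^3 + 10*x^2 + 44*x + z^2*(2*x - 10) + z*(2*x^2 - 6*x - 20) + 30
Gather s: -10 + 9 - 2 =-3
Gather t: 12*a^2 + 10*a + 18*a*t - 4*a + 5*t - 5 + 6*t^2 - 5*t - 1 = 12*a^2 + 18*a*t + 6*a + 6*t^2 - 6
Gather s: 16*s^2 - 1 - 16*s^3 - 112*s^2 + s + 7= -16*s^3 - 96*s^2 + s + 6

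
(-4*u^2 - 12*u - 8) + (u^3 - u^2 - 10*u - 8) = u^3 - 5*u^2 - 22*u - 16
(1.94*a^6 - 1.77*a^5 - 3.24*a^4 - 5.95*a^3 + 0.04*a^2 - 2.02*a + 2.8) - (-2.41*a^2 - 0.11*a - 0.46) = 1.94*a^6 - 1.77*a^5 - 3.24*a^4 - 5.95*a^3 + 2.45*a^2 - 1.91*a + 3.26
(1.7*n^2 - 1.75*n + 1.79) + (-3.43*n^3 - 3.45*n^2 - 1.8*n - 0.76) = -3.43*n^3 - 1.75*n^2 - 3.55*n + 1.03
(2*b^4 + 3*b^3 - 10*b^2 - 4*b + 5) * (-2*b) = -4*b^5 - 6*b^4 + 20*b^3 + 8*b^2 - 10*b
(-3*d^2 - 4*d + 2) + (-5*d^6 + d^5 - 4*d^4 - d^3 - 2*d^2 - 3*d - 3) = -5*d^6 + d^5 - 4*d^4 - d^3 - 5*d^2 - 7*d - 1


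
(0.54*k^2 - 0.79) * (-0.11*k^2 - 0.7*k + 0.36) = -0.0594*k^4 - 0.378*k^3 + 0.2813*k^2 + 0.553*k - 0.2844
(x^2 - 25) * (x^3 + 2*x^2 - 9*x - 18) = x^5 + 2*x^4 - 34*x^3 - 68*x^2 + 225*x + 450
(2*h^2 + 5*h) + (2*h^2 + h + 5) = 4*h^2 + 6*h + 5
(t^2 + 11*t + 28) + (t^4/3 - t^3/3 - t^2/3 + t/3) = t^4/3 - t^3/3 + 2*t^2/3 + 34*t/3 + 28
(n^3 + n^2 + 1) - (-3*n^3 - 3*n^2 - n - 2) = 4*n^3 + 4*n^2 + n + 3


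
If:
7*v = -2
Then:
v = -2/7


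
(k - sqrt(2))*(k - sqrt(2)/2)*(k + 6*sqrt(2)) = k^3 + 9*sqrt(2)*k^2/2 - 17*k + 6*sqrt(2)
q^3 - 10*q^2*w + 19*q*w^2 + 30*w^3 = (q - 6*w)*(q - 5*w)*(q + w)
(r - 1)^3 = r^3 - 3*r^2 + 3*r - 1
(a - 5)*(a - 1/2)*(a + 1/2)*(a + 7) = a^4 + 2*a^3 - 141*a^2/4 - a/2 + 35/4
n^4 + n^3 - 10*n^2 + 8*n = n*(n - 2)*(n - 1)*(n + 4)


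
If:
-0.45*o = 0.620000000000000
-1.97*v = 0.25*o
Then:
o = -1.38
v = 0.17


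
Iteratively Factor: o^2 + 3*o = (o + 3)*(o)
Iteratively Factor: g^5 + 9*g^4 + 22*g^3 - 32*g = (g - 1)*(g^4 + 10*g^3 + 32*g^2 + 32*g) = g*(g - 1)*(g^3 + 10*g^2 + 32*g + 32) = g*(g - 1)*(g + 4)*(g^2 + 6*g + 8) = g*(g - 1)*(g + 2)*(g + 4)*(g + 4)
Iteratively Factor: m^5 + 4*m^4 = (m)*(m^4 + 4*m^3) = m^2*(m^3 + 4*m^2) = m^2*(m + 4)*(m^2) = m^3*(m + 4)*(m)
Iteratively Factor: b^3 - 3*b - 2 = (b - 2)*(b^2 + 2*b + 1) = (b - 2)*(b + 1)*(b + 1)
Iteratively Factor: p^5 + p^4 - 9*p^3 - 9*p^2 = (p + 3)*(p^4 - 2*p^3 - 3*p^2) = p*(p + 3)*(p^3 - 2*p^2 - 3*p) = p^2*(p + 3)*(p^2 - 2*p - 3) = p^2*(p + 1)*(p + 3)*(p - 3)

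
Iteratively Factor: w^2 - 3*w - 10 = (w + 2)*(w - 5)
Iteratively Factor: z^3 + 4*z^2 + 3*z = (z + 1)*(z^2 + 3*z) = (z + 1)*(z + 3)*(z)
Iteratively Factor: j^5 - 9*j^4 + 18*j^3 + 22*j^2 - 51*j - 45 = (j - 3)*(j^4 - 6*j^3 + 22*j + 15) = (j - 3)^2*(j^3 - 3*j^2 - 9*j - 5) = (j - 3)^2*(j + 1)*(j^2 - 4*j - 5) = (j - 5)*(j - 3)^2*(j + 1)*(j + 1)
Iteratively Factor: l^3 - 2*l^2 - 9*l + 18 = (l + 3)*(l^2 - 5*l + 6) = (l - 3)*(l + 3)*(l - 2)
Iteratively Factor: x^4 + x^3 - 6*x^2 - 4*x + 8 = (x + 2)*(x^3 - x^2 - 4*x + 4) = (x - 1)*(x + 2)*(x^2 - 4) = (x - 2)*(x - 1)*(x + 2)*(x + 2)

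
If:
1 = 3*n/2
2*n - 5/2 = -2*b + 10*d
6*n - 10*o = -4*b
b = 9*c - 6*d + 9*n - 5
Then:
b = 5*o/2 - 1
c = 11*o/18 - 13/30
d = o/2 - 19/60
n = 2/3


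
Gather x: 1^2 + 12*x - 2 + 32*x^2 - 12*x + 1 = 32*x^2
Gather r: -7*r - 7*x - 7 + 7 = -7*r - 7*x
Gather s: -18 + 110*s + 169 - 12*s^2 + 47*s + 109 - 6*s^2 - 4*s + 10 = -18*s^2 + 153*s + 270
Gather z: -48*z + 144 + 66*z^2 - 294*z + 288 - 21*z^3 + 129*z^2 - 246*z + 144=-21*z^3 + 195*z^2 - 588*z + 576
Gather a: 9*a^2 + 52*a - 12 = 9*a^2 + 52*a - 12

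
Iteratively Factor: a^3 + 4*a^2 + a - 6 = (a - 1)*(a^2 + 5*a + 6) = (a - 1)*(a + 3)*(a + 2)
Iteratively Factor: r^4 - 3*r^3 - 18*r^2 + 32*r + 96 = (r + 3)*(r^3 - 6*r^2 + 32) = (r - 4)*(r + 3)*(r^2 - 2*r - 8) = (r - 4)*(r + 2)*(r + 3)*(r - 4)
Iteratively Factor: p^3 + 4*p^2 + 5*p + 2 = (p + 1)*(p^2 + 3*p + 2) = (p + 1)^2*(p + 2)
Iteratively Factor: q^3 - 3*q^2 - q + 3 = (q + 1)*(q^2 - 4*q + 3) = (q - 3)*(q + 1)*(q - 1)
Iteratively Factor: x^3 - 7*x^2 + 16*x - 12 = (x - 3)*(x^2 - 4*x + 4) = (x - 3)*(x - 2)*(x - 2)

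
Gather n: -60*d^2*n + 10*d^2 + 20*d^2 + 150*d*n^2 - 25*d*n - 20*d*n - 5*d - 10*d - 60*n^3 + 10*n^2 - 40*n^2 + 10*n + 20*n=30*d^2 - 15*d - 60*n^3 + n^2*(150*d - 30) + n*(-60*d^2 - 45*d + 30)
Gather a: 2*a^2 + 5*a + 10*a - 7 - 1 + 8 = 2*a^2 + 15*a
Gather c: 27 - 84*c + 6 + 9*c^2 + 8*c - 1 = 9*c^2 - 76*c + 32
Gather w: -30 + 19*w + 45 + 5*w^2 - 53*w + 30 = 5*w^2 - 34*w + 45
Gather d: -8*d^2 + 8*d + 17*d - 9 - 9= -8*d^2 + 25*d - 18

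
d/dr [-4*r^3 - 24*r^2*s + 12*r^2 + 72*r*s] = -12*r^2 - 48*r*s + 24*r + 72*s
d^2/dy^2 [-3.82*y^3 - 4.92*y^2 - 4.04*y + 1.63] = -22.92*y - 9.84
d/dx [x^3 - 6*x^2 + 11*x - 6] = 3*x^2 - 12*x + 11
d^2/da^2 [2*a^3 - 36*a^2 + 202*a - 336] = 12*a - 72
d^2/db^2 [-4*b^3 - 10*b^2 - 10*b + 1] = -24*b - 20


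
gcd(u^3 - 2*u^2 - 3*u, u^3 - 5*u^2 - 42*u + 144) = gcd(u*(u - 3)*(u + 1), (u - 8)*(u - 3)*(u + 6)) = u - 3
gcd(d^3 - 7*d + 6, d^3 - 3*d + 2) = d - 1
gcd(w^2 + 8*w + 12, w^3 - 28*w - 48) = w + 2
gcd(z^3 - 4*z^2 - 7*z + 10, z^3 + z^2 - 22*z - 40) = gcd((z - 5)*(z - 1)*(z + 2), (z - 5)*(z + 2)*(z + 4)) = z^2 - 3*z - 10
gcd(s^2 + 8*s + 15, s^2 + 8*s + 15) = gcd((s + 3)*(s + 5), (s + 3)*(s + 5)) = s^2 + 8*s + 15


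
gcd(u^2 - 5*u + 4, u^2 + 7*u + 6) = 1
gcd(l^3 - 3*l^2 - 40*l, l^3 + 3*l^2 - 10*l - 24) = 1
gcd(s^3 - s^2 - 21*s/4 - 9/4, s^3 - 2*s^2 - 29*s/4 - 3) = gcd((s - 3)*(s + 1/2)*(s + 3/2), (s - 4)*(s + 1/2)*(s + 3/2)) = s^2 + 2*s + 3/4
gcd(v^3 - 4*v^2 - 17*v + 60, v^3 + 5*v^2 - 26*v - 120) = v^2 - v - 20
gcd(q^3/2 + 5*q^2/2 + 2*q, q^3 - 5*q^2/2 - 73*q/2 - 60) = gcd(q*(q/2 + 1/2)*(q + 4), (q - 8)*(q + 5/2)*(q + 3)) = 1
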